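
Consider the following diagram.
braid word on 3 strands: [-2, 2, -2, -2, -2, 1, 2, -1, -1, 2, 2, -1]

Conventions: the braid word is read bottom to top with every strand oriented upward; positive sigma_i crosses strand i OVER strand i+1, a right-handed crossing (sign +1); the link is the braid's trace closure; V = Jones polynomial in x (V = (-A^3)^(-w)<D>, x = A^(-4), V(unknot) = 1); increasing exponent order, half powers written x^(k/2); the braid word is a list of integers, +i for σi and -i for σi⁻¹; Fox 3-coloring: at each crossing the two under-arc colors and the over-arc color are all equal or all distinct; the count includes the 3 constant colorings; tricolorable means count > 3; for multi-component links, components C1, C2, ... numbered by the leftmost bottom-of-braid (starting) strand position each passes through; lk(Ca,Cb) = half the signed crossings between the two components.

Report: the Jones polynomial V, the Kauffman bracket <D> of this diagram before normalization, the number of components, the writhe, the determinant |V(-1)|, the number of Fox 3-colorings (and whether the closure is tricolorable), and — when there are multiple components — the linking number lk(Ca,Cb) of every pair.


V(x) = -x^-6 + x^-5 - 2x^-4 + 3x^-3 - 2x^-2 + 3x^-1 - 1 + x - x^2
bracket: -A^-14 + A^-10 - A^-6 + 3A^-2 - 2A^2 + 3A^6 - 2A^10 + A^14 - A^18, w = -2
1 component, writhe -2, over 12 crossings
det 15, colorings 9 of 3^12 — tricolorable
observation: w = -2 shifts under R1 moves; the (-A^3)^(2) factor cancels that in V


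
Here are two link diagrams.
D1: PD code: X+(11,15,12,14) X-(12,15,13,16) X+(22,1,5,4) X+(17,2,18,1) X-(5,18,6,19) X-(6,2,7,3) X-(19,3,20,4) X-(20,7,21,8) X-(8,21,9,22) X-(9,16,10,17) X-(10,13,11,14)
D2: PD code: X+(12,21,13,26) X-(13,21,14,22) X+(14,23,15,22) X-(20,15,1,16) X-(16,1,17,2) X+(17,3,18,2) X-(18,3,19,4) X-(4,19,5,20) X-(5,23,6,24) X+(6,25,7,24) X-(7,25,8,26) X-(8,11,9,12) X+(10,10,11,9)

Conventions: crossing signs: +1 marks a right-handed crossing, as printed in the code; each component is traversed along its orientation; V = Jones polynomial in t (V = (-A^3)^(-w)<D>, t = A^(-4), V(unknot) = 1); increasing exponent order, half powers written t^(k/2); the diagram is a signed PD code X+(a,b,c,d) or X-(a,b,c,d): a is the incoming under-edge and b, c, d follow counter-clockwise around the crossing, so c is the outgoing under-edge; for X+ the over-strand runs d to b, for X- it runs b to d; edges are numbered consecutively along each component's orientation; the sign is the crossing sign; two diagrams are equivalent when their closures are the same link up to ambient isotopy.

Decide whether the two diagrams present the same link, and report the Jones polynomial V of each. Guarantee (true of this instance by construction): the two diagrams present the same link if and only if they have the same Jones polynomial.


equivalent: yes
V(D1) = t^(-9/2) - t^(-5/2) - t^(-3/2) - t^(-1/2)  (w -5, c 11, <D> = A^-13 + A^-9 + A^-5 - A^3)
D2 (bracket A^-7 + A^-3 + A - A^9; 13 crossings at w = -3): V = t^(-9/2) - t^(-5/2) - t^(-3/2) - t^(-1/2)
why: all 2 diagrams share one V(t), hence one class


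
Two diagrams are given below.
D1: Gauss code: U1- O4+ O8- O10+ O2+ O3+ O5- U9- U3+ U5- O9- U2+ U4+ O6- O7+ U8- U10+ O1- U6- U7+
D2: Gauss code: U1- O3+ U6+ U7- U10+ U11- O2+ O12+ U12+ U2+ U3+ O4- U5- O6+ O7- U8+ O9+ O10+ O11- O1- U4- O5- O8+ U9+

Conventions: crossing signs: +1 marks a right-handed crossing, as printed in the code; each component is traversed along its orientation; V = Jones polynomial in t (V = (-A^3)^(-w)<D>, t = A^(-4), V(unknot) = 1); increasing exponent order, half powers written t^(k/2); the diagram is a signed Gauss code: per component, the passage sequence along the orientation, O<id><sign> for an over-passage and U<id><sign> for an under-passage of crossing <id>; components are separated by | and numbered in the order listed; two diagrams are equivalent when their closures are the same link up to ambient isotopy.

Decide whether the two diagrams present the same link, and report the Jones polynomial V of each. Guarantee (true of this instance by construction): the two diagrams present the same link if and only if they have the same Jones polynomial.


equivalent: yes
D1 (bracket 1; 10 crossings at w = 0): V = 1
D2 (bracket A^6; 12 crossings at w = +2): V = 1
key observation: from 10 to 12 crossings by R-moves: one link, two diagrams


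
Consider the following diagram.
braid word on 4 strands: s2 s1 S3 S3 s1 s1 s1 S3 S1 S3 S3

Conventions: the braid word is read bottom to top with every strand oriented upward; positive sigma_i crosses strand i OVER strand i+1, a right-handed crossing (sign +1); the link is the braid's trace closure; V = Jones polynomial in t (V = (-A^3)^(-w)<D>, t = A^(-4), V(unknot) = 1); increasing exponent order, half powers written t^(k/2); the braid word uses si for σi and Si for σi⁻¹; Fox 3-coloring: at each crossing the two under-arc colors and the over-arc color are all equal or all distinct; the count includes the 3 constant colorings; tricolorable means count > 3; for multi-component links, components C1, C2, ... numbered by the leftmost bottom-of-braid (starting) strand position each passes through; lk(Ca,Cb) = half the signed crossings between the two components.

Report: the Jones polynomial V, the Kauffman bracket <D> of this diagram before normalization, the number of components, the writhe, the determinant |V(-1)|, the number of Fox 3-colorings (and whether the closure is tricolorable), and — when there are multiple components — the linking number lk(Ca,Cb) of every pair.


Jones polynomial: V(t) = -t^-6 + t^-5 - 2t^-4 + 3t^-3 - 2t^-2 + 3t^-1 - 1 + t - t^2
<D> = A^-11 - A^-7 + A^-3 - 3A + 2A^5 - 3A^9 + 2A^13 - A^17 + A^21; writhe -1
components 1, writhe -1 (11 crossings)
3-colorings: 9 of 3^11, det 15 — tricolorable
note: the span of V is 8, forcing >= 8 crossings in any diagram


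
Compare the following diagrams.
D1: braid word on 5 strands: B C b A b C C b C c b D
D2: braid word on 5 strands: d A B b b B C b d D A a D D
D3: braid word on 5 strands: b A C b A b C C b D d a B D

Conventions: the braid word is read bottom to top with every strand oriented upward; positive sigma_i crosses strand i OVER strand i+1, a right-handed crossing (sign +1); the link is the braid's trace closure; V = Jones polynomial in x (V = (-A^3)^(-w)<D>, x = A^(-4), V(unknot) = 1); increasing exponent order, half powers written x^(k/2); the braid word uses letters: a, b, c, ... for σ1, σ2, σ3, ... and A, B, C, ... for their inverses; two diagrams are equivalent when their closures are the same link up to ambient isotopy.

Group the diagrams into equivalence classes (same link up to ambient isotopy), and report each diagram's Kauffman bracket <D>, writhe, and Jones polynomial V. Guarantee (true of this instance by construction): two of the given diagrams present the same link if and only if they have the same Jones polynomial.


equivalence classes: {D1, D3} | {D2}
D1 (bracket -A^-18 + 2A^-14 - 2A^-10 + 3A^-6 - 2A^-2 + 2A^2 - A^6; 12 crossings at w = -2): V = -x^-3 + 2x^-2 - 2x^-1 + 3 - 2x + 2x^2 - x^3
V(D2) = 1  (w -2, c 14, <D> = A^-6)
V(D3) = -x^-3 + 2x^-2 - 2x^-1 + 3 - 2x + 2x^2 - x^3  [14 crossings, <D> = -A^-18 + 2A^-14 - 2A^-10 + 3A^-6 - 2A^-2 + 2A^2 - A^6, w = -2]
key observation: 2 classes among 3 diagrams; unequal V(x) rules out equality


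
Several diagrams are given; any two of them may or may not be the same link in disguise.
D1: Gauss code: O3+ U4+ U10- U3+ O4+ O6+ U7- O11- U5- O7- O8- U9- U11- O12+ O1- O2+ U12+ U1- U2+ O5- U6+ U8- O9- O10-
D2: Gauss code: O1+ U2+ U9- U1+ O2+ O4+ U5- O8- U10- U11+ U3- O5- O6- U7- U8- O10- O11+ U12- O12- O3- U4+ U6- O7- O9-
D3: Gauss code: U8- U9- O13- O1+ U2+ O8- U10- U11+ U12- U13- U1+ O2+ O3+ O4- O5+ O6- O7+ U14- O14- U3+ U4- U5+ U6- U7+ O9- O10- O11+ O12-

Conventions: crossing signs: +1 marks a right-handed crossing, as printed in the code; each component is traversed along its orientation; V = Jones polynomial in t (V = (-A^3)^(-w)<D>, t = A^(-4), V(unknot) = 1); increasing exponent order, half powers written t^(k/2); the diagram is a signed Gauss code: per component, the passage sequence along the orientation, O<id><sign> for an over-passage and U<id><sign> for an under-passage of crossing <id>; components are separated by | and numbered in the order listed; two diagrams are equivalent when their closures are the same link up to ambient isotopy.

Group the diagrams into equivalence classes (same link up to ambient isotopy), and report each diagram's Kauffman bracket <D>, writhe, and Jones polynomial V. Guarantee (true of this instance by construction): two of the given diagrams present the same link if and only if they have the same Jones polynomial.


equivalence classes: {D1, D2} | {D3}
D1 (bracket A^-2 - A^2 + 2A^6 - A^10 + A^14 - A^18; 12 crossings at w = -2): V = -t^-6 + t^-5 - t^-4 + 2t^-3 - t^-2 + t^-1
D2 (bracket A^-8 - A^-4 + 2 - A^4 + A^8 - A^12; 12 crossings at w = -4): V = -t^-6 + t^-5 - t^-4 + 2t^-3 - t^-2 + t^-1
V(D3) = 1  [14 crossings, <D> = A^-6, w = -2]
key observation: 2 classes among 3 diagrams; unequal V(t) rules out equality


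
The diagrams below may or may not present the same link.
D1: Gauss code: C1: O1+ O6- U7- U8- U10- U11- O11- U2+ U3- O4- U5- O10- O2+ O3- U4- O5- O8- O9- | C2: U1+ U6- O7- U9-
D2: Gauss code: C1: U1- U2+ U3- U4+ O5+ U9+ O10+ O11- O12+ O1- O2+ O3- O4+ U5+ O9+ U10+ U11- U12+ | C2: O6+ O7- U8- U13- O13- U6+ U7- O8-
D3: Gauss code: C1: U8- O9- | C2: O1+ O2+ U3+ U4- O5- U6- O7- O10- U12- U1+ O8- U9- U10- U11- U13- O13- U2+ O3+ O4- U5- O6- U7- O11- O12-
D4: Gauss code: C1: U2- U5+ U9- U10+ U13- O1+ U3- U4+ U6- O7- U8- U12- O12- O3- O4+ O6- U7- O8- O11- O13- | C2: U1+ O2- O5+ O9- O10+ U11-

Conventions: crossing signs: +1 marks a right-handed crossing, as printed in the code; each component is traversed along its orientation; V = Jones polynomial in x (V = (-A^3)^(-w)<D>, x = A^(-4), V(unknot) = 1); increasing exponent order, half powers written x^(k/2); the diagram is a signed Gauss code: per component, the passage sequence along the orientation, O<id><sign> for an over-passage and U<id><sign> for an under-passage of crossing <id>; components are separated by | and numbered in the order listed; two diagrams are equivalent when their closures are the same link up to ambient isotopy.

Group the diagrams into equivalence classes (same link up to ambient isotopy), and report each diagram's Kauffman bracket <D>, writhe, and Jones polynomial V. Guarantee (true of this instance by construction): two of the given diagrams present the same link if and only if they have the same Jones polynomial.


classes: {D1, D3} | {D2} | {D4}
V(D1) = x^(-13/2) - x^(-11/2) + x^(-9/2) - 2x^(-7/2) - x^(-3/2)  [11 crossings, <D> = A^-15 + 2A^-7 - A^-3 + A - A^5, w = -7]
D2 (bracket -A^-15 + A^-7 + A^-3 + A; 13 crossings at w = +1): V = -x^(1/2) - x^(3/2) - x^(5/2) + x^(9/2)
V(D3) = x^(-13/2) - x^(-11/2) + x^(-9/2) - 2x^(-7/2) - x^(-3/2)  (w -7, c 13, <D> = A^-15 + 2A^-7 - A^-3 + A - A^5)
D4 (bracket A^-13 + A^-9 + A^-5 - A^3; 13 crossings at w = -5): V = x^(-9/2) - x^(-5/2) - x^(-3/2) - x^(-1/2)
insight: 3 values of V(x) split the 4 diagrams


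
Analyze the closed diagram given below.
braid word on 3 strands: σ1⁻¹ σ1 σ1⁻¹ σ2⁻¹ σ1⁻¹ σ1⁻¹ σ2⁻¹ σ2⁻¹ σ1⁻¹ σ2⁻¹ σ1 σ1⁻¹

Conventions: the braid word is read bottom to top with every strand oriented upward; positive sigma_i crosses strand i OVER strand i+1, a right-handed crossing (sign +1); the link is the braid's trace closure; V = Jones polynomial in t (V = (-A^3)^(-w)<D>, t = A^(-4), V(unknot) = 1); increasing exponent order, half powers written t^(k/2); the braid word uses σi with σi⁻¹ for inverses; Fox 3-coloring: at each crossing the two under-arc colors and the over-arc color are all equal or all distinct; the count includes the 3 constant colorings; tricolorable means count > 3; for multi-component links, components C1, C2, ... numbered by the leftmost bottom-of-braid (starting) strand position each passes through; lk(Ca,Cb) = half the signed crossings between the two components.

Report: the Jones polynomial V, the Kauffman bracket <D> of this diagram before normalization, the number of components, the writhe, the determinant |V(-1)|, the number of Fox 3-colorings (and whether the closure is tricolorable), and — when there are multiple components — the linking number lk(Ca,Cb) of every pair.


Jones polynomial: V(t) = -t^-8 + t^-5 + t^-3
<D> = A^-12 + A^-4 - A^8; writhe -8
components 1, writhe -8 (12 crossings)
3-colorings: 9 of 3^12, det 3 — tricolorable
note: V spans 5 powers of t: at least 5 crossings in any diagram


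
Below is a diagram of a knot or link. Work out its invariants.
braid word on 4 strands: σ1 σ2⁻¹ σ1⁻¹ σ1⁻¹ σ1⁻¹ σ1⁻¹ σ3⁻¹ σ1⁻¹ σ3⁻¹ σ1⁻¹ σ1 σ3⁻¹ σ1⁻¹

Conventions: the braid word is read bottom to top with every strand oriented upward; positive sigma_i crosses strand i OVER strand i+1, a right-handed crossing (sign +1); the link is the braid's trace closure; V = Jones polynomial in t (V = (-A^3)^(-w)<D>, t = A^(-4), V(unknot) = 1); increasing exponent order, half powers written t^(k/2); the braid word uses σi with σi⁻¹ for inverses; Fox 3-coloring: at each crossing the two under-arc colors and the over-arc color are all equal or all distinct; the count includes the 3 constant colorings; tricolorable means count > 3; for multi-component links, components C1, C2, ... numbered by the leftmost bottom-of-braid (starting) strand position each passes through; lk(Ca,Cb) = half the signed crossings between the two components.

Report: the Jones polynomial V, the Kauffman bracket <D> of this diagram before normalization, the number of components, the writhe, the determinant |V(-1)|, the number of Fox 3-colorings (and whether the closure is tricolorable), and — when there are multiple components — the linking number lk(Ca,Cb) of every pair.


Jones polynomial: V(t) = t^-11 - 2t^-10 + 2t^-9 - 3t^-8 + 2t^-7 - 2t^-6 + 2t^-5 + t^-3
<D> = -A^-15 - 2A^-7 + 2A^-3 - 2A + 3A^5 - 2A^9 + 2A^13 - A^17; writhe -9
components 1, writhe -9 (13 crossings)
3-colorings: 9 of 3^13, det 15 — tricolorable
note: the span of V is 8, forcing >= 8 crossings in any diagram


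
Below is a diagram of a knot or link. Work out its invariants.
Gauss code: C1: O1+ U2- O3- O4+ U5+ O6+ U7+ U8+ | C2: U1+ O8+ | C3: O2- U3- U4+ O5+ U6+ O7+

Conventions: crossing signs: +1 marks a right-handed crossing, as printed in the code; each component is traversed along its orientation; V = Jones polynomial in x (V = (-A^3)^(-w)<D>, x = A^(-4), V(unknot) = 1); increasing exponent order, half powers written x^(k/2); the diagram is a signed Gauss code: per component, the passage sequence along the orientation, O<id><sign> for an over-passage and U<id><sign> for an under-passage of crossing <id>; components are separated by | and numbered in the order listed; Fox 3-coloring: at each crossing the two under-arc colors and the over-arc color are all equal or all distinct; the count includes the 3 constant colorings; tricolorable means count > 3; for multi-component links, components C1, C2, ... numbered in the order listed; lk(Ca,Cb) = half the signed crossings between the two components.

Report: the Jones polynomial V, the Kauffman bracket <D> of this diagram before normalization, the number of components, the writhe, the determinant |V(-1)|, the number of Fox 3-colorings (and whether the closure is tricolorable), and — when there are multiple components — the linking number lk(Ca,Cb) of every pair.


V(x) = x + 2x^3 + x^5
bracket: A^-8 + 2 + A^8, w = +4
3 components, writhe +4, over 8 crossings
lk(C1,C2) = +1
linking number lk(C1,C3) = +1
lk(C2,C3): 0
det 4, colorings 3 of 3^8 — not tricolorable
observation: det 4 = |V(-1)|; not divisible by 3, so not tricolorable


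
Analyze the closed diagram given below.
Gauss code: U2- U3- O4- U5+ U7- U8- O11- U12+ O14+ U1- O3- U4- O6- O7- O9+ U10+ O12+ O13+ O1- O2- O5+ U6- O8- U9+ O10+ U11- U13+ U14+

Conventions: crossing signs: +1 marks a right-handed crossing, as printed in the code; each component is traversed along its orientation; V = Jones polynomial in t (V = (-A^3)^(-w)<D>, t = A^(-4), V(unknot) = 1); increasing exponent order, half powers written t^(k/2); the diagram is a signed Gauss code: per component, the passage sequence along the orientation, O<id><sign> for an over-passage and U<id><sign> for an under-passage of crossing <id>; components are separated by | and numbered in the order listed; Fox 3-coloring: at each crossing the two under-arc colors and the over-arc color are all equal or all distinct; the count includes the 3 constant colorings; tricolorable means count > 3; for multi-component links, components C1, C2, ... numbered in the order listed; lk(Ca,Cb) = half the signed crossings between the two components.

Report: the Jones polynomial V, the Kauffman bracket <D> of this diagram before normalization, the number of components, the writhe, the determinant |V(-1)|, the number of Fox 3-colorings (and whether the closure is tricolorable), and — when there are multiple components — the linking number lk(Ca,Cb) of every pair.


Jones polynomial: V(t) = -t^-4 + t^-3 + t^-1
<D> = A^-2 + A^6 - A^10; writhe -2
components 1, writhe -2 (14 crossings)
3-colorings: 9 of 3^14, det 3 — tricolorable
note: w = -2 (over 14 crossings) is diagram-only; (-A^3)^(2) removes it from V


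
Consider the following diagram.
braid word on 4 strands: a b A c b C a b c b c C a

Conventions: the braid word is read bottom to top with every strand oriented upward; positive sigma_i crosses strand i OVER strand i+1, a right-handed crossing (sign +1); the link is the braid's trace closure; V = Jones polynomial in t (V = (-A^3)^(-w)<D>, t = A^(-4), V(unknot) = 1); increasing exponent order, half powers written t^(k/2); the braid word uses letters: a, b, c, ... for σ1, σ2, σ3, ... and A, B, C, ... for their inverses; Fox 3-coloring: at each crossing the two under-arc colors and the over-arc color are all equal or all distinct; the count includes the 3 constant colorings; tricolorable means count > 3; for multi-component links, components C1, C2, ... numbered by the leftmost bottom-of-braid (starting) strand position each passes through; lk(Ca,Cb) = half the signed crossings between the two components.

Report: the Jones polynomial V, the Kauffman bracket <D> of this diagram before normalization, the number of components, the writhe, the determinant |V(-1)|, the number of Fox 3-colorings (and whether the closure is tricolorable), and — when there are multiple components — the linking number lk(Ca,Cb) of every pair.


V(t) = t^2 + 2t^4 - 2t^5 + t^6 - 2t^7 + t^8
bracket: -A^-11 + 2A^-7 - A^-3 + 2A - 2A^5 - A^13, w = +7
1 component, writhe +7, over 13 crossings
det 9, colorings 27 of 3^13 — tricolorable
observation: det 9 = |V(-1)|; divisible by 3, so tricolorable


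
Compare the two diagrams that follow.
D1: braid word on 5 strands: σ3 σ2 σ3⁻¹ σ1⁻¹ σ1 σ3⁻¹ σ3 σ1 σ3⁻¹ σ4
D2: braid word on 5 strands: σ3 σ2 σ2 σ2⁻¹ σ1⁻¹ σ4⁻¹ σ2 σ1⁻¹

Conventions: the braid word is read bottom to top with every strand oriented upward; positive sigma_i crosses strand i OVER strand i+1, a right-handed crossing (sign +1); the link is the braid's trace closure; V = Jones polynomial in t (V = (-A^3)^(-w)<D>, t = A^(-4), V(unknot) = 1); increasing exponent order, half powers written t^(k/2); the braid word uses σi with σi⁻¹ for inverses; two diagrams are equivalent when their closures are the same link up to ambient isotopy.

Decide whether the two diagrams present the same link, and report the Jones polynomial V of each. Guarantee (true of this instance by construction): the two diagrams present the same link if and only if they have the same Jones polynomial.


same link: no
V(D1) = 1  [10 crossings, <D> = A^6, w = +2]
V(D2) = t^-2 - t^-1 + 1 - t + t^2  (w 0, c 8, <D> = A^-8 - A^-4 + 1 - A^4 + A^8)
note: comparing 2 Jones polynomials yields 2 groups


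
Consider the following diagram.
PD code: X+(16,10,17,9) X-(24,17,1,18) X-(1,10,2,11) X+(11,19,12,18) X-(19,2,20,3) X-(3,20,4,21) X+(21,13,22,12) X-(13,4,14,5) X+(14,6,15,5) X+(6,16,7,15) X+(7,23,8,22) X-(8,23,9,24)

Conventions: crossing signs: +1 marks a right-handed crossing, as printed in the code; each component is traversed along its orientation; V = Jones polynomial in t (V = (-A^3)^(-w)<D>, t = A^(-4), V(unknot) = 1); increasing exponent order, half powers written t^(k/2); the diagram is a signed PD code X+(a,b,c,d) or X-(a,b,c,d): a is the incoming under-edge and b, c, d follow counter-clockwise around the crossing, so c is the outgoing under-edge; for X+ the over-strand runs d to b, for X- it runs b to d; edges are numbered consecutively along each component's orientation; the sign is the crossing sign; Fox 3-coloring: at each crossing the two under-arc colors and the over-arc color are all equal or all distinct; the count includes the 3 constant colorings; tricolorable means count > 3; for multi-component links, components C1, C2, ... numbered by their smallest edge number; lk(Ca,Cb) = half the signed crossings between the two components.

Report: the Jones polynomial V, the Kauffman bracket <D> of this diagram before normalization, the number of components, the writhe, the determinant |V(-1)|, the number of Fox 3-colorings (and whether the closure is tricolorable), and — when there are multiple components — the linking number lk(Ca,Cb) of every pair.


Jones polynomial: V(t) = -t^-3 + t^-2 - t^-1 + 3 - t + t^2 - t^3
<D> = -A^-12 + A^-8 - A^-4 + 3 - A^4 + A^8 - A^12; writhe 0
components 1, writhe 0 (12 crossings)
3-colorings: 27 of 3^12, det 9 — tricolorable
note: w = 0 shifts under R1 moves; the (-A^3)^(0) factor cancels that in V


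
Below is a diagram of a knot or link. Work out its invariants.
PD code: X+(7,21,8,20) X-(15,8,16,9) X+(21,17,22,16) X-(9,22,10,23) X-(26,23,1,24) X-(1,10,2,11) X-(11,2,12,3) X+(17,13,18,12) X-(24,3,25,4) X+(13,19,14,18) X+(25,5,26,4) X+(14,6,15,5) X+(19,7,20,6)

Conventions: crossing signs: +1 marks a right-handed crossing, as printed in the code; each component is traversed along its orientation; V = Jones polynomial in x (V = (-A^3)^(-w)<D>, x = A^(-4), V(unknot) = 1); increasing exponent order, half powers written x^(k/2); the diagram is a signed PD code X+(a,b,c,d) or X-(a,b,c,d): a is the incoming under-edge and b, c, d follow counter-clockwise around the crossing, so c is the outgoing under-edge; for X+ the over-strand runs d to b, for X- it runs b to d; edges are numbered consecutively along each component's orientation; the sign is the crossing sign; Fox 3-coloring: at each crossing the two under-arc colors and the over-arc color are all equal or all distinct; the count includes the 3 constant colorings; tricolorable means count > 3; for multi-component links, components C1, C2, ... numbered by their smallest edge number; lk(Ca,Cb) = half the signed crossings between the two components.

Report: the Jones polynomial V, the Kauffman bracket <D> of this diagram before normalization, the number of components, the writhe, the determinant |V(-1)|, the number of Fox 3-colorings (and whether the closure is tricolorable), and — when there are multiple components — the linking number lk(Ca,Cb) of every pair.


V = -x^-1 + 2 - x + 2x^2 - x^3 + x^4 - x^5
<D> = A^-17 - A^-13 + A^-9 - 2A^-5 + A^-1 - 2A^3 + A^7 (w = +1)
1 component over 13 crossings, w = +1
9 Fox colorings among 3^13, |V(-1)| = 9: tricolorable
why: w = +1 (over 13 crossings) is diagram-only; (-A^3)^(-1) removes it from V


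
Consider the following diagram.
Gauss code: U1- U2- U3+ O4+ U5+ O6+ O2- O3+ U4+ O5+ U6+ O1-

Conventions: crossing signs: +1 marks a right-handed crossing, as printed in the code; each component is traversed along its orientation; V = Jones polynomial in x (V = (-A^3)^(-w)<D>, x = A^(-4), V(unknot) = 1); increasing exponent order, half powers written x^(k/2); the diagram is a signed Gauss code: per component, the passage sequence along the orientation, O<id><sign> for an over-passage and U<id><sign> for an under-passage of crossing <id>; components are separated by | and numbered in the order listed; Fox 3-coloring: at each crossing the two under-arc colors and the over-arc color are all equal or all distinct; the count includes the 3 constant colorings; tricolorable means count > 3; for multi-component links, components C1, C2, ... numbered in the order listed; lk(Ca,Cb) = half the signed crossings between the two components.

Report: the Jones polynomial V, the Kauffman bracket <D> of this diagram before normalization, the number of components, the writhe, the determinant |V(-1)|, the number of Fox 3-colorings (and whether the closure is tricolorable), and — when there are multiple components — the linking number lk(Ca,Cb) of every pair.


Jones polynomial: V(x) = x + x^3 - x^4
<D> = -A^-10 + A^-6 + A^2; writhe +2
components 1, writhe +2 (6 crossings)
3-colorings: 9 of 3^6, det 3 — tricolorable
note: w = +2 shifts under R1 moves; the (-A^3)^(-2) factor cancels that in V


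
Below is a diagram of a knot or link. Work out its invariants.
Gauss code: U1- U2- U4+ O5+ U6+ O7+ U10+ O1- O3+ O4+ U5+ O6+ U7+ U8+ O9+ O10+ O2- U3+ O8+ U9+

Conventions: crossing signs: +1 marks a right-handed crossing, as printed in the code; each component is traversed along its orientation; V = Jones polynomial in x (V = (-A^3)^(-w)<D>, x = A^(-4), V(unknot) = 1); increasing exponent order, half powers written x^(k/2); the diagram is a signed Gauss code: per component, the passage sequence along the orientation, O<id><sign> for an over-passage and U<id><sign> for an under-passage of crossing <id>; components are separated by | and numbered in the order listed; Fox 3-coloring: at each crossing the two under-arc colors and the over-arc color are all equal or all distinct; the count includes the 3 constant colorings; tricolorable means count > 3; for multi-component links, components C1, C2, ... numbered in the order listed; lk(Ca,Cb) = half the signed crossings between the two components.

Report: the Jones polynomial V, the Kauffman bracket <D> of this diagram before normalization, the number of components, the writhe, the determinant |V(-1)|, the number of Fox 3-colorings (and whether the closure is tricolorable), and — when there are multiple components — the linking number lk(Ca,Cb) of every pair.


V = x^2 - x^3 + 3x^4 - 3x^5 + 3x^6 - 3x^7 + 2x^8 - x^9
<D> = -A^-18 + 2A^-14 - 3A^-10 + 3A^-6 - 3A^-2 + 3A^2 - A^6 + A^10 (w = +6)
1 component over 10 crossings, w = +6
3 Fox colorings among 3^10, |V(-1)| = 17: not tricolorable
why: w = +6 shifts under R1 moves; the (-A^3)^(-6) factor cancels that in V


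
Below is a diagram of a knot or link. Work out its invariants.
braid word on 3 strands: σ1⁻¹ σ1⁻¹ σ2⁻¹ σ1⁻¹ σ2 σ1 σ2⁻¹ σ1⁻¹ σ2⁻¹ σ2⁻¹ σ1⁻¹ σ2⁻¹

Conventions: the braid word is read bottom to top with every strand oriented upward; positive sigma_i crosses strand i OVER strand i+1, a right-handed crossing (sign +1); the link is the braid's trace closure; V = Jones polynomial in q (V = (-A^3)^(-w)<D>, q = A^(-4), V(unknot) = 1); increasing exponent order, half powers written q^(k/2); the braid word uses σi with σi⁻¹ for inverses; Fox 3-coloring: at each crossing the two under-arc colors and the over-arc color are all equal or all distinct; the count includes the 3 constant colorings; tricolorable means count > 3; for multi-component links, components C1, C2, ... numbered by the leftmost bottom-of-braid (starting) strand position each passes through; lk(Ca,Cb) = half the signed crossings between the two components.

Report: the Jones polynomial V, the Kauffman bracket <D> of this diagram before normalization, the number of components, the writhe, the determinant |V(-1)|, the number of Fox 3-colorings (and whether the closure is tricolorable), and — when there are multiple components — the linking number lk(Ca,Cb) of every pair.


V = -q^-8 + q^-5 + q^-3
<D> = A^-12 + A^-4 - A^8 (w = -8)
1 component over 12 crossings, w = -8
9 Fox colorings among 3^12, |V(-1)| = 3: tricolorable
why: w = -8 (over 12 crossings) is diagram-only; (-A^3)^(8) removes it from V


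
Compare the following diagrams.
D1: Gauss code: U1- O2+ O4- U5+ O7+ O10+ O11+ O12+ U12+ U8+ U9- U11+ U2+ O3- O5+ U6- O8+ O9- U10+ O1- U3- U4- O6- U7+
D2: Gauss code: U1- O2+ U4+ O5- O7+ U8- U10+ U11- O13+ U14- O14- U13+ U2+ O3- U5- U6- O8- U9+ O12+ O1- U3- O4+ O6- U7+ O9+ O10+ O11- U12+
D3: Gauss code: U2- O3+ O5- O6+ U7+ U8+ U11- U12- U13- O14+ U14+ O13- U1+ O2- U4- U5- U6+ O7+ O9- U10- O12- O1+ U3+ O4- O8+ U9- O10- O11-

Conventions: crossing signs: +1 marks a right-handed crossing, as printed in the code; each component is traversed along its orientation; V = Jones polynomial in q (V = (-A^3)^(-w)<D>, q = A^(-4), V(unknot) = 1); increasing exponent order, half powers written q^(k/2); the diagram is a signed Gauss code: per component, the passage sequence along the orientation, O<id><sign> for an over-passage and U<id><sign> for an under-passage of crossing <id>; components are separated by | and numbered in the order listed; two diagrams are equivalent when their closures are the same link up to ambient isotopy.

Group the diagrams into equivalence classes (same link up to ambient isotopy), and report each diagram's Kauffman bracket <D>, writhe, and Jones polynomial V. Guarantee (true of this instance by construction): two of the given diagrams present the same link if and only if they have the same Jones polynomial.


classes: {D1, D2} | {D3}
V(D1) = -q^-3 + q^-2 - q^-1 + 3 - q + q^2 - q^3  [12 crossings, <D> = -A^-6 + A^-2 - A^2 + 3A^6 - A^10 + A^14 - A^18, w = +2]
V(D2) = -q^-3 + q^-2 - q^-1 + 3 - q + q^2 - q^3  [14 crossings, <D> = -A^-12 + A^-8 - A^-4 + 3 - A^4 + A^8 - A^12, w = 0]
V(D3) = q^-5 - 2q^-4 + 2q^-3 - 2q^-2 + 2q^-1 - 1 + q  [14 crossings, <D> = A^-10 - A^-6 + 2A^-2 - 2A^2 + 2A^6 - 2A^10 + A^14, w = -2]
note: 2 values of V(q) split the 3 diagrams


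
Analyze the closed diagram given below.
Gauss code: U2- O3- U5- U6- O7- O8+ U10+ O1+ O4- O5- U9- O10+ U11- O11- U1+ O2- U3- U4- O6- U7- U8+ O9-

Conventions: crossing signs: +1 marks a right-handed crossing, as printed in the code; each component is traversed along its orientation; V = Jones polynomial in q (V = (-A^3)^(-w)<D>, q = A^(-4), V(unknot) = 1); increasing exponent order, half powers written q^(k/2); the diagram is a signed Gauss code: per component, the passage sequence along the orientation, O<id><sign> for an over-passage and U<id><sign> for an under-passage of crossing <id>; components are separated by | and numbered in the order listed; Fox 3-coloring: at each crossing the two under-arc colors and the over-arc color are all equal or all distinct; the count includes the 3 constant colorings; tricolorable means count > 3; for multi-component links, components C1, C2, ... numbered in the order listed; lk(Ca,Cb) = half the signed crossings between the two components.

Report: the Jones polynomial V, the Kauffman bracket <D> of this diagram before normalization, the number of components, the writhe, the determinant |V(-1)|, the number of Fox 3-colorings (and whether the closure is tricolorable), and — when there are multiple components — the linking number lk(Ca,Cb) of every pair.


V = -q^-6 + q^-5 - q^-4 + 2q^-3 - q^-2 + q^-1
<D> = -A^-11 + A^-7 - 2A^-3 + A - A^5 + A^9 (w = -5)
1 component over 11 crossings, w = -5
3 Fox colorings among 3^11, |V(-1)| = 7: not tricolorable
why: V spans 5 powers of q: at least 5 crossings in any diagram


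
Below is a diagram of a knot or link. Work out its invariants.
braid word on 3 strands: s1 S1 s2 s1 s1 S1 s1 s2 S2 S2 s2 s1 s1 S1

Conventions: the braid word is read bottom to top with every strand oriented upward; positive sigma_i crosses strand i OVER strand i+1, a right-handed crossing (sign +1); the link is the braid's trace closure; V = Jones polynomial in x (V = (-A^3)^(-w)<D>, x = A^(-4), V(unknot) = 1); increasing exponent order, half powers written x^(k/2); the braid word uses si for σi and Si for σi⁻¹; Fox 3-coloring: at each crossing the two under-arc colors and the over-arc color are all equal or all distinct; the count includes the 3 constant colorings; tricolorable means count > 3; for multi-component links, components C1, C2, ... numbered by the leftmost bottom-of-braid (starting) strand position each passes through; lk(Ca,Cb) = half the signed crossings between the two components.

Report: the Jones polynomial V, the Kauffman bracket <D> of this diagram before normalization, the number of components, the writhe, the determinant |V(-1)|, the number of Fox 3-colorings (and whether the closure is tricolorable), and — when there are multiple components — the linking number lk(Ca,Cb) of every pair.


V = x + x^3 - x^4
<D> = -A^-4 + 1 + A^8 (w = +4)
1 component over 14 crossings, w = +4
9 Fox colorings among 3^14, |V(-1)| = 3: tricolorable
why: the word shrinks to σ2 σ1 σ1 σ1 after cancelling


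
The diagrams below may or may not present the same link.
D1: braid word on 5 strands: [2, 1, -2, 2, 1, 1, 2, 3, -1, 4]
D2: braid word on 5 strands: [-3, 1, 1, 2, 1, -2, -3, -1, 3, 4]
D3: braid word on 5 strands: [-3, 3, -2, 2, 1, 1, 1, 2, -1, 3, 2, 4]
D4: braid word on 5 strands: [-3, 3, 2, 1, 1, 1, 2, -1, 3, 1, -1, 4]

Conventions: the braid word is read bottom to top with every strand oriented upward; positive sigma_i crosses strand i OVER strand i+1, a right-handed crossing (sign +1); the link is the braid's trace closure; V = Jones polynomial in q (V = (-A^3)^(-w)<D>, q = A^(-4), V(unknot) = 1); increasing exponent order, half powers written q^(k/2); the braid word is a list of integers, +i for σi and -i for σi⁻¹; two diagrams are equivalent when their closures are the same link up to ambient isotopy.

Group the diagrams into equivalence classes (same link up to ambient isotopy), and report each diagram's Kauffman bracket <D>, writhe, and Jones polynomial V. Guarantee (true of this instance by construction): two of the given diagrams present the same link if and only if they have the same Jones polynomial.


classes: {D1, D3, D4} | {D2}
V(D1) = q - q^2 + 2q^3 - q^4 + q^5 - q^6  [10 crossings, <D> = -A^-6 + A^-2 - A^2 + 2A^6 - A^10 + A^14, w = +6]
V(D2) = 1  [10 crossings, <D> = A^6, w = +2]
V(D3) = q - q^2 + 2q^3 - q^4 + q^5 - q^6  (w +6, c 12, <D> = -A^-6 + A^-2 - A^2 + 2A^6 - A^10 + A^14)
V(D4) = q - q^2 + 2q^3 - q^4 + q^5 - q^6  (w +6, c 12, <D> = -A^-6 + A^-2 - A^2 + 2A^6 - A^10 + A^14)
note: comparing 4 Jones polynomials yields 2 groups


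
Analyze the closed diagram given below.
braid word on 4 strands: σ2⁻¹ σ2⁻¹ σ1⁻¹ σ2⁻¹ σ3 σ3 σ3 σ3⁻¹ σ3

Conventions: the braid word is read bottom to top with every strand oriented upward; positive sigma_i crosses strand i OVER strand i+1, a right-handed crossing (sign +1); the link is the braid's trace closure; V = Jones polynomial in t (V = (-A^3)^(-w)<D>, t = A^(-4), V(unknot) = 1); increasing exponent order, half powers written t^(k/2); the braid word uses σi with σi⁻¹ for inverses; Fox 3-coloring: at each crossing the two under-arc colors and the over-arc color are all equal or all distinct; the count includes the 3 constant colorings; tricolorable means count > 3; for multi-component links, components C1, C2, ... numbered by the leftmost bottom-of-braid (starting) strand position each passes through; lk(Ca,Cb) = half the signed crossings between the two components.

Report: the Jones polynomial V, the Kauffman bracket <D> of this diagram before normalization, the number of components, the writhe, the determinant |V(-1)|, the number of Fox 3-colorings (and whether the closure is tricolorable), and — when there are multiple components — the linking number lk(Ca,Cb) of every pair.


Jones polynomial: V(t) = -t^-3 + t^-2 - t^-1 + 3 - t + t^2 - t^3
<D> = A^-15 - A^-11 + A^-7 - 3A^-3 + A - A^5 + A^9; writhe -1
components 1, writhe -1 (9 crossings)
3-colorings: 27 of 3^9, det 9 — tricolorable
note: V spans 6 powers of t: at least 6 crossings in any diagram


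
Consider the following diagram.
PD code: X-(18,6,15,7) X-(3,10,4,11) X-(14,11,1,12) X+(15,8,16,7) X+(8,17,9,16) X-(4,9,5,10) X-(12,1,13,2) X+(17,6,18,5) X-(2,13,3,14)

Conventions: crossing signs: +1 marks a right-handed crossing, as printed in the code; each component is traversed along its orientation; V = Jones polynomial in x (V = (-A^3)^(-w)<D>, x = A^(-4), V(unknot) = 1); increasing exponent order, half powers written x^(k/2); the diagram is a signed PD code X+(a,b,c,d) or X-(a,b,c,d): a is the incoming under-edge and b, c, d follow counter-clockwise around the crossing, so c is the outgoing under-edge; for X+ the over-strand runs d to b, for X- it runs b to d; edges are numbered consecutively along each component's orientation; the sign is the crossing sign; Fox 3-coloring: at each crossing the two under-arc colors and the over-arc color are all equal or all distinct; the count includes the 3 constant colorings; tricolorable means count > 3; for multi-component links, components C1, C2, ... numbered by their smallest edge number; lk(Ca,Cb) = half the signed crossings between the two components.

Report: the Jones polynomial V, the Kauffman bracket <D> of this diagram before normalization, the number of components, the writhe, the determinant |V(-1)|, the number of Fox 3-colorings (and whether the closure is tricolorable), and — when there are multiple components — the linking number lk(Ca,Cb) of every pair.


V(x) = x^(-7/2) - x^(-5/2) + x^(-3/2) - 2x^(-1/2) - x^(3/2)
bracket: A^-15 + 2A^-7 - A^-3 + A - A^5, w = -3
2 components, writhe -3, over 9 crossings
lk(C1,C2) = +1
det 6, colorings 9 of 3^9 — tricolorable
observation: w = -3 shifts under R1 moves; the (-A^3)^(3) factor cancels that in V


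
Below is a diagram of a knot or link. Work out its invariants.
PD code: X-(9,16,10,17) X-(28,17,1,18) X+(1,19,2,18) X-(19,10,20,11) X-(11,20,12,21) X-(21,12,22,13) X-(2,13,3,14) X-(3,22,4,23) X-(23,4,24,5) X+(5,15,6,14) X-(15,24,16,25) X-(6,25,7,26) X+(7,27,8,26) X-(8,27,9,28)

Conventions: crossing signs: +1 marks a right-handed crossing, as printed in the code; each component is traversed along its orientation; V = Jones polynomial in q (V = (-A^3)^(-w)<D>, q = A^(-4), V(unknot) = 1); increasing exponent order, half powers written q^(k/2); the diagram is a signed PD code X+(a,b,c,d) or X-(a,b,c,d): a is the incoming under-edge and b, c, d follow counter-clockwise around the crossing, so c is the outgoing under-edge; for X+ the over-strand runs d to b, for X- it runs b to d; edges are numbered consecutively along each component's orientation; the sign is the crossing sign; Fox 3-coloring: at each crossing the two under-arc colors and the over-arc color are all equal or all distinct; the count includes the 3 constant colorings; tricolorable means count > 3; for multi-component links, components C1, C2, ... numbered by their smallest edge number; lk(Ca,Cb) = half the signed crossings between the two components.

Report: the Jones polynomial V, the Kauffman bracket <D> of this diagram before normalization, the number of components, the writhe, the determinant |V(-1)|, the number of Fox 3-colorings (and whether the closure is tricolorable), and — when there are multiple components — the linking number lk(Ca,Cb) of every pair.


V(q) = -q^-8 + q^-5 + q^-3
bracket: A^-12 + A^-4 - A^8, w = -8
1 component, writhe -8, over 14 crossings
det 3, colorings 9 of 3^14 — tricolorable
observation: V spans 5 powers of q: at least 5 crossings in any diagram


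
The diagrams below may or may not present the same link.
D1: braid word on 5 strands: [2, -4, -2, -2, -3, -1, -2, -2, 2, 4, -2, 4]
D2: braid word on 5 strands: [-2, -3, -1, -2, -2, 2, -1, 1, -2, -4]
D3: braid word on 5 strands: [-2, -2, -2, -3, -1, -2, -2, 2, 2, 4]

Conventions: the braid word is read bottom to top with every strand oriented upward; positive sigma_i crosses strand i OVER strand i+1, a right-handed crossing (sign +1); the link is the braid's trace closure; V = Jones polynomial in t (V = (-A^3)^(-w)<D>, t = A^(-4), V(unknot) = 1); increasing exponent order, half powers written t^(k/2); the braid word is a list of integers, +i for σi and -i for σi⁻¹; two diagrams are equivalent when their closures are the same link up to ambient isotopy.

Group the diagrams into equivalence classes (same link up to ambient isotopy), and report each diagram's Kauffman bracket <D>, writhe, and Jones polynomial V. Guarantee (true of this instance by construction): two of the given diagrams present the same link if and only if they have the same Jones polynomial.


grouping into links: {D1, D2, D3}
V(D1) = -t^-4 + t^-3 + t^-1  (w -4, c 12, <D> = A^-8 + 1 - A^4)
V(D2) = -t^-4 + t^-3 + t^-1  (w -6, c 10, <D> = A^-14 + A^-6 - A^-2)
D3 (bracket A^-8 + 1 - A^4; 10 crossings at w = -4): V = -t^-4 + t^-3 + t^-1
why: all 3 diagrams share one V(t), hence one class
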